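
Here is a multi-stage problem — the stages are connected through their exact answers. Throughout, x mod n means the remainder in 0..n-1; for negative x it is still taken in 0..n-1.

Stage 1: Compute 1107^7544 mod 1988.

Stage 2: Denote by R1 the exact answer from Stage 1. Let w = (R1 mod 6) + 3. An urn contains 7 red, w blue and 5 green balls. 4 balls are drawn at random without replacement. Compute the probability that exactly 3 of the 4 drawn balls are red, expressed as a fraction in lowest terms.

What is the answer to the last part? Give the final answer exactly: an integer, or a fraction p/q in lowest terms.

77/612

Stage 1: squarings mod 1988: 1107^1=1107, 1107^2=841, 1107^4=1541, 1107^8=1009, 1107^16=225, 1107^32=925, 1107^64=785, 1107^128=1933, 1107^256=1037, 1107^512=1849, 1107^1024=1429, 1107^2048=365, 1107^4096=29; 1107^7544 = 1107^8 * 1107^16 * 1107^32 * 1107^64 * 1107^256 * 1107^1024 * 1107^2048 * 1107^4096 = 645 (mod 1988); answer 645
Stage 2: R1 = 645; w = 6; total draws C(18,4) = 3060; favorable C(7,3)*C(11,1) = 385; P = 77/612; answer 77/612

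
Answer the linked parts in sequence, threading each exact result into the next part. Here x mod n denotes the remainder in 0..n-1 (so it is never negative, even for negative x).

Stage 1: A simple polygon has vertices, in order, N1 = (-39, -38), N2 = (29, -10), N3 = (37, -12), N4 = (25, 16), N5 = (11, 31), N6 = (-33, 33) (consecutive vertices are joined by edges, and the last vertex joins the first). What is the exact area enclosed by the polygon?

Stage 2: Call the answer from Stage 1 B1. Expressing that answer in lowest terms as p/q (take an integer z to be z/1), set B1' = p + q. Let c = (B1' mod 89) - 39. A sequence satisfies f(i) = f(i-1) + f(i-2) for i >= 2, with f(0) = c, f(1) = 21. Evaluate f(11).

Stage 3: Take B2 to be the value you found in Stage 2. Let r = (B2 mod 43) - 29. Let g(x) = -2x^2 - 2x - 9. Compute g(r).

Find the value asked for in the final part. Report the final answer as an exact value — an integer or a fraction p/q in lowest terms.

-489

Stage 1: cross terms: (-39*-10 - 29*-38)=1492, (29*-12 - 37*-10)=22, (37*16 - 25*-12)=892, (25*31 - 11*16)=599, (11*33 - -33*31)=1386, (-33*-38 - -39*33)=2541; twice the area = |6932| = 6932; area = 3466; answer 3466
Stage 2: B1 = 3466; threaded value p + q = 3467; c = 46; f(2) = 1*(21) + 1*(46) = 67; iterating: f(2)=67, f(3)=88, f(4)=155, f(5)=243, f(6)=398, f(7)=641, f(8)=1039, f(9)=1680, f(10)=2719, f(11)=4399; answer 4399
Stage 3: B2 = 4399; r = -16; -2*(-16)^2 - 2*(-16)^1 - 9 = (-512) + (32) + (-9) = -489; answer -489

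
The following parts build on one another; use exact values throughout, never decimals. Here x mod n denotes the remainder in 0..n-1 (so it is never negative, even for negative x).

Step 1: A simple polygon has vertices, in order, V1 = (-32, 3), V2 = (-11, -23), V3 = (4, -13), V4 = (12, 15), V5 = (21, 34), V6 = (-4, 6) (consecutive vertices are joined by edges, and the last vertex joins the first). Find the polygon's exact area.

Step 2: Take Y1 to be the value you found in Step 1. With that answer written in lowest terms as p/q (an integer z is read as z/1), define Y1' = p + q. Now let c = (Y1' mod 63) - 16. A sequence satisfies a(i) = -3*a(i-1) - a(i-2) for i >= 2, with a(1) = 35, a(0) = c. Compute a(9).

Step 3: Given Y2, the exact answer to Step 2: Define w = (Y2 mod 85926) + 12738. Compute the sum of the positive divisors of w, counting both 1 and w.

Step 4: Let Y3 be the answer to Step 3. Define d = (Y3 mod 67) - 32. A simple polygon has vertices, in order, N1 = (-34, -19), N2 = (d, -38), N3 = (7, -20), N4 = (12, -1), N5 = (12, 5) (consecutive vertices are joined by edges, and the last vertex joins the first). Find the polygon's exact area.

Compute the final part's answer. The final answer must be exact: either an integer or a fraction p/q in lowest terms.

Step 1: cross terms: (-32*-23 - -11*3)=769, (-11*-13 - 4*-23)=235, (4*15 - 12*-13)=216, (12*34 - 21*15)=93, (21*6 - -4*34)=262, (-4*3 - -32*6)=180; twice the area = |1755| = 1755; area = 1755/2; answer 1755/2
Step 2: Y1 = 1755/2; threaded value p + q = 1757; c = 40; a(2) = -3*(35) - 1*(40) = -145; iterating: a(2)=-145, a(3)=400, a(4)=-1055, a(5)=2765, a(6)=-7240, a(7)=18955, a(8)=-49625, a(9)=129920; answer 129920
Step 3: Y2 = 129920; w = 56732; 56732 = 2^2 * 13 * 1091; sigma = (1 + 2 + 4) * (1 + 13) * (1 + 1091) = 7 * 14 * 1092 = 107016; answer 107016
Step 4: Y3 = 107016; d = -15; cross terms: (-34*-38 - -15*-19)=1007, (-15*-20 - 7*-38)=566, (7*-1 - 12*-20)=233, (12*5 - 12*-1)=72, (12*-19 - -34*5)=-58; twice the area = |1820| = 1820; area = 910; answer 910

910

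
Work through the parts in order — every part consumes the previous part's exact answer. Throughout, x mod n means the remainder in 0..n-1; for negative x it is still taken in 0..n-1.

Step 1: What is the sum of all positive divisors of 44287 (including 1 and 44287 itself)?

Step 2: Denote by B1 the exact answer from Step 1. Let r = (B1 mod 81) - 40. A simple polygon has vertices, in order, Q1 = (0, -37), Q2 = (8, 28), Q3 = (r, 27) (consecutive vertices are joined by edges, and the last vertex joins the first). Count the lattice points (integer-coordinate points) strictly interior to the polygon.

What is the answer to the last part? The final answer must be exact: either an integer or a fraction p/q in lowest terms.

Step 1: 44287 = 67 * 661; sigma = (1 + 67) * (1 + 661) = 68 * 662 = 45016; answer 45016
Step 2: B1 = 45016; r = 21; cross terms: (0*28 - 8*-37)=296, (8*27 - 21*28)=-372, (21*-37 - 0*27)=-777; twice the area = |-853| = 853; area = 853/2; boundary points = 1 + 1 + 1 = 3; strictly interior points = area - boundary/2 + 1 = 426; answer 426

426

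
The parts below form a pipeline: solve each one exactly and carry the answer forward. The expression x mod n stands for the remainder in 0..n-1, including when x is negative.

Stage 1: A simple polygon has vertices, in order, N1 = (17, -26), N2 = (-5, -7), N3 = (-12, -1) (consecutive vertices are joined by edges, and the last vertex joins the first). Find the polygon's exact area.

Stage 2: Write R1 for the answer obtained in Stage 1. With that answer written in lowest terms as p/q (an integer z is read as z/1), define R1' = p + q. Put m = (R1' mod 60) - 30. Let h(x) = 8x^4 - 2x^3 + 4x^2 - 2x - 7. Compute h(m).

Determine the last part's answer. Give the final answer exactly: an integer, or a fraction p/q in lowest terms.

4293857

Stage 1: cross terms: (17*-7 - -5*-26)=-249, (-5*-1 - -12*-7)=-79, (-12*-26 - 17*-1)=329; twice the area = |1| = 1; area = 1/2; answer 1/2
Stage 2: R1 = 1/2; threaded value p + q = 3; m = -27; 8*(-27)^4 - 2*(-27)^3 + 4*(-27)^2 - 2*(-27)^1 - 7 = (4251528) + (39366) + (2916) + (54) + (-7) = 4293857; answer 4293857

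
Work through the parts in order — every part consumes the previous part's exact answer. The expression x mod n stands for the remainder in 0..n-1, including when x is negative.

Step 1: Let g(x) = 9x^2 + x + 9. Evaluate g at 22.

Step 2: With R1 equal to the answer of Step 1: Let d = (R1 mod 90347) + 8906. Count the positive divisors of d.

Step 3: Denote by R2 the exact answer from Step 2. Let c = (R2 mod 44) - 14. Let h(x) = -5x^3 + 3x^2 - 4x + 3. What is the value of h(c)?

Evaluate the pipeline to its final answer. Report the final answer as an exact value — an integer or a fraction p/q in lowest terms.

Step 1: 9*(22)^2 + 1*(22)^1 + 9 = (4356) + (22) + (9) = 4387; answer 4387
Step 2: R1 = 4387; d = 13293; 13293 = 3^2 * 7 * 211; number of divisors = (2+1) * (1+1) * (1+1) = 12; answer 12
Step 3: R2 = 12; c = -2; -5*(-2)^3 + 3*(-2)^2 - 4*(-2)^1 + 3 = (40) + (12) + (8) + (3) = 63; answer 63

63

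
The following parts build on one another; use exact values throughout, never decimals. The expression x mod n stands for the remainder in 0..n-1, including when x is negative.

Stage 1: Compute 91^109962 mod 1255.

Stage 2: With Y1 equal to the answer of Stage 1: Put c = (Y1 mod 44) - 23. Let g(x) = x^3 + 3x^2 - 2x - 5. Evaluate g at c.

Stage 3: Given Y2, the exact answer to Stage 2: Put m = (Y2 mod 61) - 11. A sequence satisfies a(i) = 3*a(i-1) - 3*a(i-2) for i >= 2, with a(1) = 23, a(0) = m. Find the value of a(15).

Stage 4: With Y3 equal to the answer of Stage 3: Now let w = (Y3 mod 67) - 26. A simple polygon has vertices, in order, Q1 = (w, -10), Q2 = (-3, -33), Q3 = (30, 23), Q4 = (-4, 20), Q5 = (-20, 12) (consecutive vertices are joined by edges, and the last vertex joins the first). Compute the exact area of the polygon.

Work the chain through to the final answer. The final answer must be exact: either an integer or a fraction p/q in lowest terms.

1000

Stage 1: squarings mod 1255: 91^1=91, 91^2=751, 91^4=506, 91^8=16, 91^16=256, 91^32=276, 91^64=876, 91^128=571, 91^256=996, 91^512=566, 91^1024=331, 91^2048=376, 91^4096=816, 91^8192=706, 91^16384=201, 91^32768=241, 91^65536=351; 91^109962 = 91^2 * 91^8 * 91^128 * 91^256 * 91^1024 * 91^2048 * 91^8192 * 91^32768 * 91^65536 = 566 (mod 1255); answer 566
Stage 2: Y1 = 566; c = 15; 1*(15)^3 + 3*(15)^2 - 2*(15)^1 - 5 = (3375) + (675) + (-30) + (-5) = 4015; answer 4015
Stage 3: Y2 = 4015; m = 39; a(2) = 3*(23) - 3*(39) = -48; iterating: a(2)=-48, a(3)=-213, a(4)=-495, a(5)=-846, a(6)=-1053, a(7)=-621, a(8)=1296, a(9)=5751, a(10)=13365, a(11)=22842, a(12)=28431, a(13)=16767, a(14)=-34992, a(15)=-155277; answer -155277
Stage 4: Y3 = -155277; w = 3; cross terms: (3*-33 - -3*-10)=-129, (-3*23 - 30*-33)=921, (30*20 - -4*23)=692, (-4*12 - -20*20)=352, (-20*-10 - 3*12)=164; twice the area = |2000| = 2000; area = 1000; answer 1000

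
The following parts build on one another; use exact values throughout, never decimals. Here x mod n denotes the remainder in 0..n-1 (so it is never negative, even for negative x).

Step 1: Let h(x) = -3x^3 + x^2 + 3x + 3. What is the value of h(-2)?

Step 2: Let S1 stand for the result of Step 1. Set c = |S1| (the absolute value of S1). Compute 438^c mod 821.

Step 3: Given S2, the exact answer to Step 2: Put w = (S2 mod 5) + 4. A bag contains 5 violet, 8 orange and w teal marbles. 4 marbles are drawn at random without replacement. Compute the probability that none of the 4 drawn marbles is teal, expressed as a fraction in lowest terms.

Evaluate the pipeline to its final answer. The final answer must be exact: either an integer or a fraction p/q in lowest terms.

715/3876

Step 1: -3*(-2)^3 + 1*(-2)^2 + 3*(-2)^1 + 3 = (24) + (4) + (-6) + (3) = 25; answer 25
Step 2: S1 = 25; c = 25; squarings mod 821: 438^1=438, 438^2=551, 438^4=652, 438^8=647, 438^16=720; 438^25 = 438^1 * 438^8 * 438^16 = 537 (mod 821); answer 537
Step 3: S2 = 537; w = 6; total draws C(19,4) = 3876; favorable C(13,4) = 715; P = 715/3876; answer 715/3876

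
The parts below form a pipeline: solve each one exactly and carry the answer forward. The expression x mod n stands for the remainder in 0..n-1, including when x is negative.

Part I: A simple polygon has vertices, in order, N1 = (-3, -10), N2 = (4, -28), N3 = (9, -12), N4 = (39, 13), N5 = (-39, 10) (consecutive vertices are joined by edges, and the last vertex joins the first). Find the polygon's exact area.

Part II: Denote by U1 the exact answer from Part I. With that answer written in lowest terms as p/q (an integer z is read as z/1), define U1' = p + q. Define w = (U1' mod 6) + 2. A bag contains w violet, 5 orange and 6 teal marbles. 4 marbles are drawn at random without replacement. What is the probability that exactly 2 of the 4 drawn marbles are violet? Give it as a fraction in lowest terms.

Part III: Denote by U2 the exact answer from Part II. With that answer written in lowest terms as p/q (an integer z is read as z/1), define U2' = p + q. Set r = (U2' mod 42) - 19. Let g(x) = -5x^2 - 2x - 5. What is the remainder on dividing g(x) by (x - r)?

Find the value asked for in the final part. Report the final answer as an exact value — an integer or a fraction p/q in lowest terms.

Part I: cross terms: (-3*-28 - 4*-10)=124, (4*-12 - 9*-28)=204, (9*13 - 39*-12)=585, (39*10 - -39*13)=897, (-39*-10 - -3*10)=420; twice the area = |2230| = 2230; area = 1115; answer 1115
Part II: U1 = 1115; threaded value p + q = 1116; w = 2; total draws C(13,4) = 715; favorable C(2,2)*C(11,2) = 55; P = 1/13; answer 1/13
Part III: U2 = 1/13; threaded value p + q = 14; r = -5; remainder = value at the root: -5*(-5)^2 - 2*(-5)^1 - 5 = (-125) + (10) + (-5) = -120; answer -120

-120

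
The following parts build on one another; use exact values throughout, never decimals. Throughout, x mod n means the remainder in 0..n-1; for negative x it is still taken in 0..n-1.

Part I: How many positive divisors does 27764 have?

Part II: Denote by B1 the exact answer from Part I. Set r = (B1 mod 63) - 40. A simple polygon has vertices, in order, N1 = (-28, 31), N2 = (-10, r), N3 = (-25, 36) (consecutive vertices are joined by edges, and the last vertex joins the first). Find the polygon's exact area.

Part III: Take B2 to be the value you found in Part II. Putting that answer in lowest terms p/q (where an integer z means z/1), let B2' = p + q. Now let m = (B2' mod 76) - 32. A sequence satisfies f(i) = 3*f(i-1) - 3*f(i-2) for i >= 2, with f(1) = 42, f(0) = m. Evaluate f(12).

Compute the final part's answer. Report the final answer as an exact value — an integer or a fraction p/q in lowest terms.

Part I: 27764 = 2^2 * 11 * 631; number of divisors = (2+1) * (1+1) * (1+1) = 12; answer 12
Part II: B1 = 12; r = -28; cross terms: (-28*-28 - -10*31)=1094, (-10*36 - -25*-28)=-1060, (-25*31 - -28*36)=233; twice the area = |267| = 267; area = 267/2; answer 267/2
Part III: B2 = 267/2; threaded value p + q = 269; m = 9; f(2) = 3*(42) - 3*(9) = 99; iterating: f(2)=99, f(3)=171, f(4)=216, f(5)=135, f(6)=-243, f(7)=-1134, f(8)=-2673, f(9)=-4617, f(10)=-5832, f(11)=-3645, f(12)=6561; answer 6561

6561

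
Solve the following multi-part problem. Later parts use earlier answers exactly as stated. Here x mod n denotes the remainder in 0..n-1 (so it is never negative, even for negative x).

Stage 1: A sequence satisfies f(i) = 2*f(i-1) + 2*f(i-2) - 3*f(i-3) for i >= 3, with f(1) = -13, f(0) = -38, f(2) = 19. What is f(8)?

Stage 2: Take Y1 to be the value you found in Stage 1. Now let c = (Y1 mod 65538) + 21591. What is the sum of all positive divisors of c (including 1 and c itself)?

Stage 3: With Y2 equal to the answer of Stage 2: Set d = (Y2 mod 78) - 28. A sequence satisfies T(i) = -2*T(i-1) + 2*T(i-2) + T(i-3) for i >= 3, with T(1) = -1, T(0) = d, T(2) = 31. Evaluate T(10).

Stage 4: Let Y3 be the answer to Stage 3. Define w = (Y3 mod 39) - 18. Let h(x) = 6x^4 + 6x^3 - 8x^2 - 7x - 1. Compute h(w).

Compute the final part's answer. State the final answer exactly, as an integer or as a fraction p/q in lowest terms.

Stage 1: f(3) = 2*(19) + 2*(-13) - 3*(-38) = 126; iterating: f(3)=126, f(4)=329, f(5)=853, f(6)=1986, f(7)=4691, f(8)=10795; answer 10795
Stage 2: Y1 = 10795; c = 32386; 32386 = 2 * 16193; sigma = (1 + 2) * (1 + 16193) = 3 * 16194 = 48582; answer 48582
Stage 3: Y2 = 48582; d = 38; T(3) = -2*(31) + 2*(-1) + 1*(38) = -26; iterating: T(3)=-26, T(4)=113, T(5)=-247, T(6)=694, T(7)=-1769, T(8)=4679, T(9)=-12202, T(10)=31993; answer 31993
Stage 4: Y3 = 31993; w = -5; 6*(-5)^4 + 6*(-5)^3 - 8*(-5)^2 - 7*(-5)^1 - 1 = (3750) + (-750) + (-200) + (35) + (-1) = 2834; answer 2834

2834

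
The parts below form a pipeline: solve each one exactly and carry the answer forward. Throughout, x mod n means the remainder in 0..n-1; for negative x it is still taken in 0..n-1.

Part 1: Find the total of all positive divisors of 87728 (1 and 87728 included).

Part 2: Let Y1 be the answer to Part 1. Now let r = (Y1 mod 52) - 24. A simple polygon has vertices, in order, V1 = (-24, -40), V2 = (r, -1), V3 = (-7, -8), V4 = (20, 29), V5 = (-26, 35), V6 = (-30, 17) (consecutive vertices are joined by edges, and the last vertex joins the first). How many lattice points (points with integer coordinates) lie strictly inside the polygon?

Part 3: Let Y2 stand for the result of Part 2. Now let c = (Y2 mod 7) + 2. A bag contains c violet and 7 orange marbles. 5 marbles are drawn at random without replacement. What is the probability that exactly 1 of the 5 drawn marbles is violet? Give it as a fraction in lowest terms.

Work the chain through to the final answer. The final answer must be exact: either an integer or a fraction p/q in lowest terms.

175/792

Part 1: 87728 = 2^4 * 5483; sigma = (1 + 2 + 4 + 8 + 16) * (1 + 5483) = 31 * 5484 = 170004; answer 170004
Part 2: Y1 = 170004; r = -8; cross terms: (-24*-1 - -8*-40)=-296, (-8*-8 - -7*-1)=57, (-7*29 - 20*-8)=-43, (20*35 - -26*29)=1454, (-26*17 - -30*35)=608, (-30*-40 - -24*17)=1608; twice the area = |3388| = 3388; area = 1694; boundary points = 1 + 1 + 1 + 2 + 2 + 3 = 10; strictly interior points = area - boundary/2 + 1 = 1690; answer 1690
Part 3: Y2 = 1690; c = 5; total draws C(12,5) = 792; favorable C(5,1)*C(7,4) = 175; P = 175/792; answer 175/792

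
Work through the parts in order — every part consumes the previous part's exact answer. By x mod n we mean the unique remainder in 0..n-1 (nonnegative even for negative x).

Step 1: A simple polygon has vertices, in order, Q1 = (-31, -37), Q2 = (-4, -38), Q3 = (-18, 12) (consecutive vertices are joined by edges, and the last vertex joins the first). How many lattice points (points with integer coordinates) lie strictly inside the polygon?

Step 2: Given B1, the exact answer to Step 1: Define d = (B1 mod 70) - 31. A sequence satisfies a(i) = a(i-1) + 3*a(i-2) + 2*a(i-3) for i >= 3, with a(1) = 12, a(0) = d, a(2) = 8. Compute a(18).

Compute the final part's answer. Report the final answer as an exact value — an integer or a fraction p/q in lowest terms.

44842248

Step 1: cross terms: (-31*-38 - -4*-37)=1030, (-4*12 - -18*-38)=-732, (-18*-37 - -31*12)=1038; twice the area = |1336| = 1336; area = 668; boundary points = 1 + 2 + 1 = 4; strictly interior points = area - boundary/2 + 1 = 667; answer 667
Step 2: B1 = 667; d = 6; a(3) = 1*(8) + 3*(12) + 2*(6) = 56; iterating: a(3)=56, a(4)=104, a(5)=288, a(6)=712, a(7)=1784, a(8)=4496, a(9)=11272, a(10)=28328, a(11)=71136, a(12)=178664, a(13)=448728, a(14)=1126992, a(15)=2830504, a(16)=7108936, a(17)=17854432, a(18)=44842248; answer 44842248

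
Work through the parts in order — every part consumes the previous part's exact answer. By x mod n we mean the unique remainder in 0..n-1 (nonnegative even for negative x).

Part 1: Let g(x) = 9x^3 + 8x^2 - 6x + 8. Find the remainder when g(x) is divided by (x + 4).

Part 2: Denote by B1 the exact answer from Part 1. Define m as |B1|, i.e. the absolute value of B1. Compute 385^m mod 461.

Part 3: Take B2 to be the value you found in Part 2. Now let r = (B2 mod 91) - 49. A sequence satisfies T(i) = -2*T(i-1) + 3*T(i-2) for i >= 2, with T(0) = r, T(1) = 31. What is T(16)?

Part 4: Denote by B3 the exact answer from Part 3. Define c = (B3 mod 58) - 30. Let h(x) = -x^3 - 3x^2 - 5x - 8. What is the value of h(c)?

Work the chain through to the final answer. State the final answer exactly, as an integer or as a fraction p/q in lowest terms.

-752

Part 1: remainder = value at the root: 9*(-4)^3 + 8*(-4)^2 - 6*(-4)^1 + 8 = (-576) + (128) + (24) + (8) = -416; answer -416
Part 2: B1 = -416; m = 416; squarings mod 461: 385^1=385, 385^2=244, 385^4=67, 385^8=340, 385^16=350, 385^32=335, 385^64=202, 385^128=236, 385^256=376; 385^416 = 385^32 * 385^128 * 385^256 = 358 (mod 461); answer 358
Part 3: B2 = 358; r = 36; T(2) = -2*(31) + 3*(36) = 46; iterating: T(2)=46, T(3)=1, T(4)=136, T(5)=-269, T(6)=946, T(7)=-2699, T(8)=8236, T(9)=-24569, T(10)=73846, T(11)=-221399, T(12)=664336, T(13)=-1992869, T(14)=5978746, T(15)=-17936099, T(16)=53808436; answer 53808436
Part 4: B3 = 53808436; c = 8; -1*(8)^3 - 3*(8)^2 - 5*(8)^1 - 8 = (-512) + (-192) + (-40) + (-8) = -752; answer -752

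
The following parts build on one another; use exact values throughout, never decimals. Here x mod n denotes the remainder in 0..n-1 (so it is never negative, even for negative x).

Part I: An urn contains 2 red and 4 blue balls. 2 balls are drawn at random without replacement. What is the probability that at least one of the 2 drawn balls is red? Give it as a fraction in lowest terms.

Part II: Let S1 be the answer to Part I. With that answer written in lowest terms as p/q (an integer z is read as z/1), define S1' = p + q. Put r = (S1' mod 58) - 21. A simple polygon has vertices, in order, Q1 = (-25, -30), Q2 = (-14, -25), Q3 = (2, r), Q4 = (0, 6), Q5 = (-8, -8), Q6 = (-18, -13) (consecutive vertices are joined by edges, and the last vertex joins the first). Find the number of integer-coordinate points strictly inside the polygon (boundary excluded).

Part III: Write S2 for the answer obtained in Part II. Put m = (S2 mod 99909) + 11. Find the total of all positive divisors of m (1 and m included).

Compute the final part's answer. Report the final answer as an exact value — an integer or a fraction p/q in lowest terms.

384

Part I: total draws C(6,2) = 15; complement C(4,2) = 6; favorable 15 - 6 = 9; P = 3/5; answer 3/5
Part II: S1 = 3/5; threaded value p + q = 8; r = -13; cross terms: (-25*-25 - -14*-30)=205, (-14*-13 - 2*-25)=232, (2*6 - 0*-13)=12, (0*-8 - -8*6)=48, (-8*-13 - -18*-8)=-40, (-18*-30 - -25*-13)=215; twice the area = |672| = 672; area = 336; boundary points = 1 + 4 + 1 + 2 + 5 + 1 = 14; strictly interior points = area - boundary/2 + 1 = 330; answer 330
Part III: S2 = 330; m = 341; 341 = 11 * 31; sigma = (1 + 11) * (1 + 31) = 12 * 32 = 384; answer 384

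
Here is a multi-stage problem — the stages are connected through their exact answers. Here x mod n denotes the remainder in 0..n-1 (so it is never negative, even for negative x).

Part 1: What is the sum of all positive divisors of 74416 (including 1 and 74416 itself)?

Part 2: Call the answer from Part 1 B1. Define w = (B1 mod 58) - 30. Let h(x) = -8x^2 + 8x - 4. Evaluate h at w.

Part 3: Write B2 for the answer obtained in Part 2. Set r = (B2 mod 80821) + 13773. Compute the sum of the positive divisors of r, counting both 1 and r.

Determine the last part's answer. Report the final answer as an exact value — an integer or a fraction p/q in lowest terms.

196992

Part 1: 74416 = 2^4 * 4651; sigma = (1 + 2 + 4 + 8 + 16) * (1 + 4651) = 31 * 4652 = 144212; answer 144212
Part 2: B1 = 144212; w = -6; -8*(-6)^2 + 8*(-6)^1 - 4 = (-288) + (-48) + (-4) = -340; answer -340
Part 3: B2 = -340; r = 94254; 94254 = 2 * 3 * 23 * 683; sigma = (1 + 2) * (1 + 3) * (1 + 23) * (1 + 683) = 3 * 4 * 24 * 684 = 196992; answer 196992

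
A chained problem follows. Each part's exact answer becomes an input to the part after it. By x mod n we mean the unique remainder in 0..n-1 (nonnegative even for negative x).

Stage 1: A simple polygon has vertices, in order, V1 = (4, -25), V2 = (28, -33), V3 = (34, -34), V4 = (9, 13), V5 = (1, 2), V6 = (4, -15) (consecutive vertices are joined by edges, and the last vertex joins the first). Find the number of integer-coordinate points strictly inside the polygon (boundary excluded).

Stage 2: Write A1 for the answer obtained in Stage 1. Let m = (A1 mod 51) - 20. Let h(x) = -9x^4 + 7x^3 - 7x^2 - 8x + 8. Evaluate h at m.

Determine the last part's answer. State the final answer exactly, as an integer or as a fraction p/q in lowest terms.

Stage 1: cross terms: (4*-33 - 28*-25)=568, (28*-34 - 34*-33)=170, (34*13 - 9*-34)=748, (9*2 - 1*13)=5, (1*-15 - 4*2)=-23, (4*-25 - 4*-15)=-40; twice the area = |1428| = 1428; area = 714; boundary points = 8 + 1 + 1 + 1 + 1 + 10 = 22; strictly interior points = area - boundary/2 + 1 = 704; answer 704
Stage 2: A1 = 704; m = 21; -9*(21)^4 + 7*(21)^3 - 7*(21)^2 - 8*(21)^1 + 8 = (-1750329) + (64827) + (-3087) + (-168) + (8) = -1688749; answer -1688749

-1688749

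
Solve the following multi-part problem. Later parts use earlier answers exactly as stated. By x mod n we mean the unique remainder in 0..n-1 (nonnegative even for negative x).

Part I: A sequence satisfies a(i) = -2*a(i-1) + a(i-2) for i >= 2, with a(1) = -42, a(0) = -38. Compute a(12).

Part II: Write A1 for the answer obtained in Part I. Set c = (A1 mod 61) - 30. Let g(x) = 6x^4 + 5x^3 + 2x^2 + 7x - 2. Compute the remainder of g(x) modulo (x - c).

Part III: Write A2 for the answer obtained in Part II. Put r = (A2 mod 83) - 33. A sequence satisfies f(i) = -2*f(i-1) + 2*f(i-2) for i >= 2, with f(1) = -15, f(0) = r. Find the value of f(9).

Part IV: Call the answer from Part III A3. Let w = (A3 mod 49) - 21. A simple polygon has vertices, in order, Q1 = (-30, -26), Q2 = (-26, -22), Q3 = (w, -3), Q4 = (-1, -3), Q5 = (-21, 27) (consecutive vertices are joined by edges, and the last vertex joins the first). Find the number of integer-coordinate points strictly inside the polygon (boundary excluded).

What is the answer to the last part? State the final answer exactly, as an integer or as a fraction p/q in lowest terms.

536

Part I: a(2) = -2*(-42) + 1*(-38) = 46; iterating: a(2)=46, a(3)=-134, a(4)=314, a(5)=-762, a(6)=1838, a(7)=-4438, a(8)=10714, a(9)=-25866, a(10)=62446, a(11)=-150758, a(12)=363962; answer 363962
Part II: A1 = 363962; c = 6; remainder = value at the root: 6*(6)^4 + 5*(6)^3 + 2*(6)^2 + 7*(6)^1 - 2 = (7776) + (1080) + (72) + (42) + (-2) = 8968; answer 8968
Part III: A2 = 8968; r = -29; f(2) = -2*(-15) + 2*(-29) = -28; iterating: f(2)=-28, f(3)=26, f(4)=-108, f(5)=268, f(6)=-752, f(7)=2040, f(8)=-5584, f(9)=15248; answer 15248
Part IV: A3 = 15248; w = -12; cross terms: (-30*-22 - -26*-26)=-16, (-26*-3 - -12*-22)=-186, (-12*-3 - -1*-3)=33, (-1*27 - -21*-3)=-90, (-21*-26 - -30*27)=1356; twice the area = |1097| = 1097; area = 1097/2; boundary points = 4 + 1 + 11 + 10 + 1 = 27; strictly interior points = area - boundary/2 + 1 = 536; answer 536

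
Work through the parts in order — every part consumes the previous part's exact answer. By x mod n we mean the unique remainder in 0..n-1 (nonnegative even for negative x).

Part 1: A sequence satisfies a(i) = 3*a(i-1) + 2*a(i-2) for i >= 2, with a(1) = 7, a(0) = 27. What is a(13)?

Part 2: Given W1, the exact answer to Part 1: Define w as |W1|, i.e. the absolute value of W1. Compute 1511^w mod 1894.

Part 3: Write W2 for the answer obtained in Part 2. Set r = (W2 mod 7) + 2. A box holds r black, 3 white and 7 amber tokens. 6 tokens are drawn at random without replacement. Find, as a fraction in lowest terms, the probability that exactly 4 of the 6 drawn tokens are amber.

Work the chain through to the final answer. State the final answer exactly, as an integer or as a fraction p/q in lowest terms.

Part 1: a(2) = 3*(7) + 2*(27) = 75; iterating: a(2)=75, a(3)=239, a(4)=867, a(5)=3079, a(6)=10971, a(7)=39071, a(8)=139155, a(9)=495607, a(10)=1765131, a(11)=6286607, a(12)=22390083, a(13)=79743463; answer 79743463
Part 2: W1 = 79743463; w = 79743463; squarings mod 1894: 1511^1=1511, 1511^2=851, 1511^4=693, 1511^8=1067, 1511^16=195, 1511^32=145, 1511^64=191, 1511^128=495, 1511^256=699, 1511^512=1843, 1511^1024=707, 1511^2048=1727, 1511^4096=1373, 1511^8192=599, 1511^16384=835, 1511^32768=233, 1511^65536=1257, 1511^131072=453, 1511^262144=657, 1511^524288=1711, 1511^1048576=1291, 1511^2097152=1855, 1511^4194304=1521, 1511^8388608=867, 1511^16777216=1665, 1511^33554432=1303, 1511^67108864=785; 1511^79743463 = 1511^1 * 1511^2 * 1511^4 * 1511^32 * 1511^64 * 1511^128 * 1511^256 * 1511^2048 * 1511^16384 * 1511^32768 * 1511^4194304 * 1511^8388608 * 1511^67108864 = 689 (mod 1894); answer 689
Part 3: W2 = 689; r = 5; total draws C(15,6) = 5005; favorable C(7,4)*C(8,2) = 980; P = 28/143; answer 28/143

28/143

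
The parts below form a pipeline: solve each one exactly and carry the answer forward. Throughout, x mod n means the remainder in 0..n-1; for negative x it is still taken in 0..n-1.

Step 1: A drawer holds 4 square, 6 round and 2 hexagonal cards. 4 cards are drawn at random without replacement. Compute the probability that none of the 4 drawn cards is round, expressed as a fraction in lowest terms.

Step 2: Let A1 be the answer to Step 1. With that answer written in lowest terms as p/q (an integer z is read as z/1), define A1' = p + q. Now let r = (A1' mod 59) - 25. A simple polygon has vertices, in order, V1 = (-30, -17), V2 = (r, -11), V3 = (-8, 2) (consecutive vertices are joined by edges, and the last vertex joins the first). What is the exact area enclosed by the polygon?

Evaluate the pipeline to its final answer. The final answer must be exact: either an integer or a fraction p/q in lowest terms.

609/2

Step 1: total draws C(12,4) = 495; favorable C(6,4) = 15; P = 1/33; answer 1/33
Step 2: A1 = 1/33; threaded value p + q = 34; r = 9; cross terms: (-30*-11 - 9*-17)=483, (9*2 - -8*-11)=-70, (-8*-17 - -30*2)=196; twice the area = |609| = 609; area = 609/2; answer 609/2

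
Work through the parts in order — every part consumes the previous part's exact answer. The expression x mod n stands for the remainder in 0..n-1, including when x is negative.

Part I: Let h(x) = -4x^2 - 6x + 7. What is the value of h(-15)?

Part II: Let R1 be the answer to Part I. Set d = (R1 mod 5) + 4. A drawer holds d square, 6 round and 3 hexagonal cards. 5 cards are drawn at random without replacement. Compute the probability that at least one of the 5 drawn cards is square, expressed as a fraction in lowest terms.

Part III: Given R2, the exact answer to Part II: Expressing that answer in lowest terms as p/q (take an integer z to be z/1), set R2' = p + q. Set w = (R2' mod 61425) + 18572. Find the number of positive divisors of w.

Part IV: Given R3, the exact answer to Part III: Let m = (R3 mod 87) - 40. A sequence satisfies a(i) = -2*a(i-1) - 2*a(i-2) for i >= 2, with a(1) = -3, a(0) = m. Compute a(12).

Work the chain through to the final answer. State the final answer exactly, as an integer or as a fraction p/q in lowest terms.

1792

Part I: -4*(-15)^2 - 6*(-15)^1 + 7 = (-900) + (90) + (7) = -803; answer -803
Part II: R1 = -803; d = 6; total draws C(15,5) = 3003; complement C(9,5) = 126; favorable 3003 - 126 = 2877; P = 137/143; answer 137/143
Part III: R2 = 137/143; threaded value p + q = 280; w = 18852; 18852 = 2^2 * 3 * 1571; number of divisors = (2+1) * (1+1) * (1+1) = 12; answer 12
Part IV: R3 = 12; m = -28; a(2) = -2*(-3) - 2*(-28) = 62; iterating: a(2)=62, a(3)=-118, a(4)=112, a(5)=12, a(6)=-248, a(7)=472, a(8)=-448, a(9)=-48, a(10)=992, a(11)=-1888, a(12)=1792; answer 1792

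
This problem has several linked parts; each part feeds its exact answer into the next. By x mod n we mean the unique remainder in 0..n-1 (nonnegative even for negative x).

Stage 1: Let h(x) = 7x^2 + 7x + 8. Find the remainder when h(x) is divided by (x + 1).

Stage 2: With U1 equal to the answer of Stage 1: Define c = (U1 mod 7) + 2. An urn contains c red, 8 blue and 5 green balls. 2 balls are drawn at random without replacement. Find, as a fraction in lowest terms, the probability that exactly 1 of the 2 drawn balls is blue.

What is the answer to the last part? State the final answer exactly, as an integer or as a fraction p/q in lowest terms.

8/15

Stage 1: remainder = value at the root: 7*(-1)^2 + 7*(-1)^1 + 8 = (7) + (-7) + (8) = 8; answer 8
Stage 2: U1 = 8; c = 3; total draws C(16,2) = 120; favorable C(8,1)*C(8,1) = 64; P = 8/15; answer 8/15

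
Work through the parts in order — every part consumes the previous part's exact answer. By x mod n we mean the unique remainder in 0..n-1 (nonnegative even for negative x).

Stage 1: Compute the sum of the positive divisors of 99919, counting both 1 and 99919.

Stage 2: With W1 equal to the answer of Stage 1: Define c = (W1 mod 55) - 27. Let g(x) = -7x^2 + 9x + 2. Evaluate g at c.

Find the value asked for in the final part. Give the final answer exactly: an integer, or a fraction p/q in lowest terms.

Stage 1: 99919 = 163 * 613; sigma = (1 + 163) * (1 + 613) = 164 * 614 = 100696; answer 100696
Stage 2: W1 = 100696; c = 19; -7*(19)^2 + 9*(19)^1 + 2 = (-2527) + (171) + (2) = -2354; answer -2354

-2354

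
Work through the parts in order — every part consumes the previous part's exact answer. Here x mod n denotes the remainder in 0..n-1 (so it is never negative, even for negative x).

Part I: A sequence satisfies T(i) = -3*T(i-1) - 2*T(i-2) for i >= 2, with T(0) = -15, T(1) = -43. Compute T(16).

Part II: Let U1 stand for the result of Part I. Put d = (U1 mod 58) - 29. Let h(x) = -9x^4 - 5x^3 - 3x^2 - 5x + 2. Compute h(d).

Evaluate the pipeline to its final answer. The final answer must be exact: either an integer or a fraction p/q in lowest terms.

Part I: T(2) = -3*(-43) - 2*(-15) = 159; iterating: T(2)=159, T(3)=-391, T(4)=855, T(5)=-1783, T(6)=3639, T(7)=-7351, T(8)=14775, T(9)=-29623, T(10)=59319, T(11)=-118711, T(12)=237495, T(13)=-475063, T(14)=950199, T(15)=-1900471, T(16)=3801015; answer 3801015
Part II: U1 = 3801015; d = 14; -9*(14)^4 - 5*(14)^3 - 3*(14)^2 - 5*(14)^1 + 2 = (-345744) + (-13720) + (-588) + (-70) + (2) = -360120; answer -360120

-360120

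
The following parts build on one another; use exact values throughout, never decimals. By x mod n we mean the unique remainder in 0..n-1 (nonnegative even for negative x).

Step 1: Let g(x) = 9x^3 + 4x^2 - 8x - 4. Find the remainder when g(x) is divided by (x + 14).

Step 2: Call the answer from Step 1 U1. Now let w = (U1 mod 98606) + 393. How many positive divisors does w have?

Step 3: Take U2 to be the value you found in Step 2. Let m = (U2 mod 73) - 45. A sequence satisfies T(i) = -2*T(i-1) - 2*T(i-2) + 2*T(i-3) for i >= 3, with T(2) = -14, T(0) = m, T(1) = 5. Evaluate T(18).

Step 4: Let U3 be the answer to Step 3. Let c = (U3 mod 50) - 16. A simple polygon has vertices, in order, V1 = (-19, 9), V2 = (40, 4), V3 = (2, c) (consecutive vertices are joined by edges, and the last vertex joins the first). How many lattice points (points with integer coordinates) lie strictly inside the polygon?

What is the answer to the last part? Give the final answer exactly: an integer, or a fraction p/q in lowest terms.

507

Step 1: remainder = value at the root: 9*(-14)^3 + 4*(-14)^2 - 8*(-14)^1 - 4 = (-24696) + (784) + (112) + (-4) = -23804; answer -23804
Step 2: U1 = -23804; w = 75195; 75195 = 3^3 * 5 * 557; number of divisors = (3+1) * (1+1) * (1+1) = 16; answer 16
Step 3: U2 = 16; m = -29; T(3) = -2*(-14) - 2*(5) + 2*(-29) = -40; iterating: T(3)=-40, T(4)=118, T(5)=-184, T(6)=52, T(7)=500, T(8)=-1472, T(9)=2048, T(10)=-152, T(11)=-6736, T(12)=17872, T(13)=-22576, T(14)=-4064, T(15)=89024, T(16)=-215072, T(17)=243968, T(18)=120256; answer 120256
Step 4: U3 = 120256; c = -10; cross terms: (-19*4 - 40*9)=-436, (40*-10 - 2*4)=-408, (2*9 - -19*-10)=-172; twice the area = |-1016| = 1016; area = 508; boundary points = 1 + 2 + 1 = 4; strictly interior points = area - boundary/2 + 1 = 507; answer 507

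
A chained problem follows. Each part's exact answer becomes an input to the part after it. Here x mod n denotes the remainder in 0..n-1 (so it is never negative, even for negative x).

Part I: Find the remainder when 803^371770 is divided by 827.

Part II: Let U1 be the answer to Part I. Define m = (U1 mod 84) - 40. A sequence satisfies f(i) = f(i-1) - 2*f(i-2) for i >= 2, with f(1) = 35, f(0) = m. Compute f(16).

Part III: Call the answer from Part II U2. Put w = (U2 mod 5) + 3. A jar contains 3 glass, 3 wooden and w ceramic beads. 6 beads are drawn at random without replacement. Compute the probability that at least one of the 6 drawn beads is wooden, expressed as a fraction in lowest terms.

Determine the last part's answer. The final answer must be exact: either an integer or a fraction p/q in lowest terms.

83/84

Part I: squarings mod 827: 803^1=803, 803^2=576, 803^4=149, 803^8=699, 803^16=671, 803^32=353, 803^64=559, 803^128=702, 803^256=739, 803^512=301, 803^1024=458, 803^2048=533, 803^4096=428, 803^8192=417, 803^16384=219, 803^32768=822, 803^65536=25, 803^131072=625, 803^262144=281; 803^371770 = 803^2 * 803^8 * 803^16 * 803^32 * 803^1024 * 803^2048 * 803^8192 * 803^32768 * 803^65536 * 803^262144 = 519 (mod 827); answer 519
Part II: U1 = 519; m = -25; f(2) = 1*(35) - 2*(-25) = 85; iterating: f(2)=85, f(3)=15, f(4)=-155, f(5)=-185, f(6)=125, f(7)=495, f(8)=245, f(9)=-745, f(10)=-1235, f(11)=255, f(12)=2725, f(13)=2215, f(14)=-3235, f(15)=-7665, f(16)=-1195; answer -1195
Part III: U2 = -1195; w = 3; total draws C(9,6) = 84; complement C(6,6) = 1; favorable 84 - 1 = 83; P = 83/84; answer 83/84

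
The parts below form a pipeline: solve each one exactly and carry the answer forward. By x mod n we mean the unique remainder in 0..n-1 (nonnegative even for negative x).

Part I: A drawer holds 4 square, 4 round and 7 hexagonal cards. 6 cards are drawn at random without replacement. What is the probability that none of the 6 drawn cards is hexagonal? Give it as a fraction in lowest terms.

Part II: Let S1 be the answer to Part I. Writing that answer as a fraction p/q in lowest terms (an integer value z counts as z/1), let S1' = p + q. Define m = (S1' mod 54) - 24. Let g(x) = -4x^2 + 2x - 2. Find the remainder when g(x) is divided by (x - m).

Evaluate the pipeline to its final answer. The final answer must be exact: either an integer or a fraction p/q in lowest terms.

Part I: total draws C(15,6) = 5005; favorable C(8,6) = 28; P = 4/715; answer 4/715
Part II: S1 = 4/715; threaded value p + q = 719; m = -7; remainder = value at the root: -4*(-7)^2 + 2*(-7)^1 - 2 = (-196) + (-14) + (-2) = -212; answer -212

-212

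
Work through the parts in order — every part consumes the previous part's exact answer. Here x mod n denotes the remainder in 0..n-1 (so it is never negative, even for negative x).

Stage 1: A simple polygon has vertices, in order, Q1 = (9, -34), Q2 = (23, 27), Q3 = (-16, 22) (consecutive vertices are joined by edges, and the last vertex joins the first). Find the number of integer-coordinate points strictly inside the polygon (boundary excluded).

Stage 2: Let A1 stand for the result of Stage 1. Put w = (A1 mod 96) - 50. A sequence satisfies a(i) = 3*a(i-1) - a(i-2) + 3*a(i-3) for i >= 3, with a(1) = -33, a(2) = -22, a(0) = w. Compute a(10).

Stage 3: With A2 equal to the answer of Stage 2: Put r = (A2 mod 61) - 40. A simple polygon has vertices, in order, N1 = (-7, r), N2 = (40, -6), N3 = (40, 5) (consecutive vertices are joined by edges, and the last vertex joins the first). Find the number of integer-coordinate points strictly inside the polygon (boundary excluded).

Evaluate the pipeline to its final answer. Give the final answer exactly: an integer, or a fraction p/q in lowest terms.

230

Stage 1: cross terms: (9*27 - 23*-34)=1025, (23*22 - -16*27)=938, (-16*-34 - 9*22)=346; twice the area = |2309| = 2309; area = 2309/2; boundary points = 1 + 1 + 1 = 3; strictly interior points = area - boundary/2 + 1 = 1154; answer 1154
Stage 2: A1 = 1154; w = -48; a(3) = 3*(-22) - 1*(-33) + 3*(-48) = -177; iterating: a(3)=-177, a(4)=-608, a(5)=-1713, a(6)=-5062, a(7)=-15297, a(8)=-45968, a(9)=-137793, a(10)=-413302; answer -413302
Stage 3: A2 = -413302; r = -6; cross terms: (-7*-6 - 40*-6)=282, (40*5 - 40*-6)=440, (40*-6 - -7*5)=-205; twice the area = |517| = 517; area = 517/2; boundary points = 47 + 11 + 1 = 59; strictly interior points = area - boundary/2 + 1 = 230; answer 230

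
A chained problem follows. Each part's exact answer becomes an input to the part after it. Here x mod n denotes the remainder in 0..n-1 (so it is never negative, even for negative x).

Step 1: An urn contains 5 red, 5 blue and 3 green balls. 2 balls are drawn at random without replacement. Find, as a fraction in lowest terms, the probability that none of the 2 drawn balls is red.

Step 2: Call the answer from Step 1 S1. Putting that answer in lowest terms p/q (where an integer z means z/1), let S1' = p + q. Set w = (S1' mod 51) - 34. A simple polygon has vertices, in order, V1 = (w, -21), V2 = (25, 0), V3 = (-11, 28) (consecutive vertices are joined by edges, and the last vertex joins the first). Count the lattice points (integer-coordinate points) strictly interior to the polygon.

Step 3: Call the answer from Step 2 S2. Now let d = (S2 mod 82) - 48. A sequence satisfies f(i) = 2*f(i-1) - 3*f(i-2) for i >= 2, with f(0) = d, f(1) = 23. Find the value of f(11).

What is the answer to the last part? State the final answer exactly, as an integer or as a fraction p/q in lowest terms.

Step 1: total draws C(13,2) = 78; favorable C(8,2) = 28; P = 14/39; answer 14/39
Step 2: S1 = 14/39; threaded value p + q = 53; w = -32; cross terms: (-32*0 - 25*-21)=525, (25*28 - -11*0)=700, (-11*-21 - -32*28)=1127; twice the area = |2352| = 2352; area = 1176; boundary points = 3 + 4 + 7 = 14; strictly interior points = area - boundary/2 + 1 = 1170; answer 1170
Step 3: S2 = 1170; d = -26; f(2) = 2*(23) - 3*(-26) = 124; iterating: f(2)=124, f(3)=179, f(4)=-14, f(5)=-565, f(6)=-1088, f(7)=-481, f(8)=2302, f(9)=6047, f(10)=5188, f(11)=-7765; answer -7765

-7765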